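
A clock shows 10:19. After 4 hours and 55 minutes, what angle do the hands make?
First find the time 4 hours and 55 minutes after 10:19.
Total minutes: 10 x 60 + 19 + 4 x 60 + 55 = 914.
914 mod 720 = 194 minutes = 3:14.
Now compute the angle at 3:14:
Hour hand: 3 x 30 + 14 x 0.5 = 97 degrees
Minute hand: 14 x 6 = 84 degrees
Difference: |97 - 84| = 13 degrees
The angle is 13 degrees

Final answer: 13 degrees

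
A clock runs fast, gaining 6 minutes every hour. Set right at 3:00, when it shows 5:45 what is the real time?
For every 60 true minutes, the faulty clock advances 66 minutes, so 1 faulty-clock minute corresponds to 60/66 true minutes.
From 3:00 to 5:45 on the faulty dial is 165 minutes.
True elapsed: 165 x 60/66 = 150 minutes = 2 hours and 30 minutes.
True time: 3:00 + 2 hours and 30 minutes = 5:30.

Final answer: 5:30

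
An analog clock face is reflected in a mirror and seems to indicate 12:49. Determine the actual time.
Reflection across the vertical (12-6) axis maps a hand at angle A degrees to (360 - A) degrees, which sends a reading of T minutes past 12:00 to (720 - T) minutes past 12:00.
Mirror reads 12:49 = 49 minutes past 12:00.
Actual time: (720 - 49) mod 720 = 671 minutes = 11:11.

Final answer: 11:11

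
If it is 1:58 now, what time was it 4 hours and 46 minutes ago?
Starting time: 1:58 = 118 total minutes past 12:00
Subtracting: 4 hours and 46 minutes = 286 minutes
118 - 286 = -168 (negative, add 12 hours = 720) = 552 minutes
= 9 hours and 12 minutes past 12:00 = 9:12

Final answer: 9:12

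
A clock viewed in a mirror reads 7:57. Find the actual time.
Reflection across the vertical (12-6) axis maps a hand at angle A degrees to (360 - A) degrees, which sends a reading of T minutes past 12:00 to (720 - T) minutes past 12:00.
Mirror reads 7:57 = 477 minutes past 12:00.
Actual time: (720 - 477) mod 720 = 243 minutes = 4:03.

Final answer: 4:03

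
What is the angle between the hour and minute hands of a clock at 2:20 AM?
Hour hand position: 2 x 30 + 20 x 0.5 = 70 degrees
Minute hand position: 20 x 6 = 120 degrees
Difference: |70 - 120| = 50 degrees
The angle between the hands is 50 degrees

Final answer: 50 degrees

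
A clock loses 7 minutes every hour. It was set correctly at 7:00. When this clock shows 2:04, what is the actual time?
For every 60 true minutes, the faulty clock advances 53 minutes, so 1 faulty-clock minute corresponds to 60/53 true minutes.
From 7:00 to 2:04 on the faulty dial is 424 minutes.
True elapsed: 424 x 60/53 = 480 minutes = 8 hours.
True time: 7:00 + 8 hours = 3:00.

Final answer: 3:00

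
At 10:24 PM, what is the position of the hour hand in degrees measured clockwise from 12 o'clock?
The hour hand moves 30 degrees per hour and 0.5 degrees per minute.
At 10:24: (10) x 30 + 24 x 0.5 = 300 + 12 = 312 degrees

Final answer: 312 degrees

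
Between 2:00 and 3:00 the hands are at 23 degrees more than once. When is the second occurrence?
At t minutes past 2:00, the hour hand is at 30 x 2 + 0.5t degrees and the minute hand is at 6t degrees.
The smaller angle between them is 23 degrees when |30H - 5.5t| = 23 or |30H - 5.5t| = 337.
With H = 2, solve 30 x 2 - 5.5t = +/- target for each target:
  t = (30 x 2 - 23) / 5.5 = 6.73
  t = (30 x 2 + 23) / 5.5 = 15.09
  t = (30 x 2 - 337) / 5.5 = -50.36 (outside (0, 60))
  t = (30 x 2 + 337) / 5.5 = 72.18 (outside (0, 60))
Valid solutions in (0, 60): {6.73, 15.09} minutes.
The second occurrence is t = 15.09 minutes.
The hands form a 23-degree angle at 15.09 minutes past 2:00.

Final answer: 15.09 minutes past 2:00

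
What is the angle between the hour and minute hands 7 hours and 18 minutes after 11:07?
First find the time 7 hours and 18 minutes after 11:07.
Total minutes: 11 x 60 + 7 + 7 x 60 + 18 = 1105.
1105 mod 720 = 385 minutes = 6:25.
Now compute the angle at 6:25:
Hour hand: 6 x 30 + 25 x 0.5 = 192.5 degrees
Minute hand: 25 x 6 = 150 degrees
Difference: |192.5 - 150| = 42.5 degrees
The angle is 42.5 degrees

Final answer: 42.5 degrees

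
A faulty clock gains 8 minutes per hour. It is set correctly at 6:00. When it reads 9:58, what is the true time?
For every 60 true minutes, the faulty clock advances 68 minutes, so 1 faulty-clock minute corresponds to 60/68 true minutes.
From 6:00 to 9:58 on the faulty dial is 238 minutes.
True elapsed: 238 x 60/68 = 210 minutes = 3 hours and 30 minutes.
True time: 6:00 + 3 hours and 30 minutes = 9:30.

Final answer: 9:30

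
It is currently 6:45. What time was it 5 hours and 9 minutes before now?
Starting time: 6:45 = 405 total minutes past 12:00
Subtracting: 5 hours and 9 minutes = 309 minutes
405 - 309 = 96 minutes
= 1 hour and 36 minutes past 12:00 = 1:36

Final answer: 1:36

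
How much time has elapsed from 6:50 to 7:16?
From 6:50 to 7:16:
(7 x 60 + 16) - (6 x 60 + 50) = 436 - 410 = 26 minutes
= 26 minutes

Final answer: 26 minutes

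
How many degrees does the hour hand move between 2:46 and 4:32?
The hour hand moves 0.5 degrees per minute.
Time elapsed: 4:32 - 2:46 = 106 minutes
Angular displacement: 106 x 0.5 = 53 degrees

Final answer: 53 degrees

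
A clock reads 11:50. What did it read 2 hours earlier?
Starting time: 11:50 = 710 total minutes past 12:00
Subtracting: 2 hours = 120 minutes
710 - 120 = 590 minutes
= 9 hours and 50 minutes past 12:00 = 9:50

Final answer: 9:50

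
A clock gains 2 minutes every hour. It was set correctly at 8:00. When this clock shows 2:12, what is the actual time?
For every 60 true minutes, the faulty clock advances 62 minutes, so 1 faulty-clock minute corresponds to 60/62 true minutes.
From 8:00 to 2:12 on the faulty dial is 372 minutes.
True elapsed: 372 x 60/62 = 360 minutes = 6 hours.
True time: 8:00 + 6 hours = 2:00.

Final answer: 2:00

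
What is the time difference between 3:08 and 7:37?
From 3:08 to 7:37:
(7 x 60 + 37) - (3 x 60 + 8) = 457 - 188 = 269 minutes
= 4 hours and 29 minutes

Final answer: 4 hours and 29 minutes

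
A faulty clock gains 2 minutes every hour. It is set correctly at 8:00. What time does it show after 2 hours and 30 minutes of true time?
For every 60 true minutes, the faulty clock advances 60 + 2 = 62 minutes.
True elapsed: 2 hours and 30 minutes = 150 minutes.
Faulty clock advances: 150 x 62/60 = 155 minutes (drift: 5 minutes ahead).
Shown time: 8:00 + 155 minutes = 10:35.

Final answer: 10:35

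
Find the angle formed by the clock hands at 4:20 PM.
Hour hand position: 4 x 30 + 20 x 0.5 = 130 degrees
Minute hand position: 20 x 6 = 120 degrees
Difference: |130 - 120| = 10 degrees
The angle between the hands is 10 degrees

Final answer: 10 degrees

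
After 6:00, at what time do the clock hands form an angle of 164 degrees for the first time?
At t minutes past 6:00, the hour hand is at 30 x 6 + 0.5t degrees and the minute hand is at 6t degrees.
The smaller angle between them is 164 degrees when |30H - 5.5t| = 164 or |30H - 5.5t| = 196.
With H = 6, solve 30 x 6 - 5.5t = +/- target for each target:
  t = (30 x 6 - 164) / 5.5 = 2.91
  t = (30 x 6 + 164) / 5.5 = 62.55 (outside (0, 60))
  t = (30 x 6 - 196) / 5.5 = -2.91 (outside (0, 60))
  t = (30 x 6 + 196) / 5.5 = 68.36 (outside (0, 60))
Valid solutions in (0, 60): {2.91} minutes.
The first occurrence is t = 2.91 minutes.
The hands form a 164-degree angle at 2.91 minutes past 6:00.

Final answer: 2.91 minutes past 6:00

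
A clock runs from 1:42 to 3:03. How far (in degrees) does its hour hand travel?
The hour hand moves 0.5 degrees per minute.
Time elapsed: 3:03 - 1:42 = 81 minutes
Angular displacement: 81 x 0.5 = 40.5 degrees

Final answer: 40.5 degrees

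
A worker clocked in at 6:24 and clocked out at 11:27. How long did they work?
From 6:24 to 11:27:
(11 x 60 + 27) - (6 x 60 + 24) = 687 - 384 = 303 minutes
= 5 hours and 3 minutes

Final answer: 5 hours and 3 minutes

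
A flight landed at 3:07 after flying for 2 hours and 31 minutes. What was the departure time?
Starting time: 3:07 = 187 total minutes past 12:00
Subtracting: 2 hours and 31 minutes = 151 minutes
187 - 151 = 36 minutes
= 36 minutes past 12:00 = 12:36

Final answer: 12:36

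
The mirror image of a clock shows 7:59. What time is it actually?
Reflection across the vertical (12-6) axis maps a hand at angle A degrees to (360 - A) degrees, which sends a reading of T minutes past 12:00 to (720 - T) minutes past 12:00.
Mirror reads 7:59 = 479 minutes past 12:00.
Actual time: (720 - 479) mod 720 = 241 minutes = 4:01.

Final answer: 4:01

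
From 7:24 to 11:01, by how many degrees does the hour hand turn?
The hour hand moves 0.5 degrees per minute.
Time elapsed: 11:01 - 7:24 = 217 minutes
Angular displacement: 217 x 0.5 = 108.5 degrees

Final answer: 108.5 degrees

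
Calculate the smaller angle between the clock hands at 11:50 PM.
Hour hand position: 11 x 30 + 50 x 0.5 = 355 degrees
Minute hand position: 50 x 6 = 300 degrees
Difference: |355 - 300| = 55 degrees
The angle between the hands is 55 degrees

Final answer: 55 degrees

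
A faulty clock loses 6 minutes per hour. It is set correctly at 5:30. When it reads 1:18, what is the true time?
For every 60 true minutes, the faulty clock advances 54 minutes, so 1 faulty-clock minute corresponds to 60/54 true minutes.
From 5:30 to 1:18 on the faulty dial is 468 minutes.
True elapsed: 468 x 60/54 = 520 minutes = 8 hours and 40 minutes.
True time: 5:30 + 8 hours and 40 minutes = 2:10.

Final answer: 2:10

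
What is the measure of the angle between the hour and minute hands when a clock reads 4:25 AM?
Hour hand position: 4 x 30 + 25 x 0.5 = 132.5 degrees
Minute hand position: 25 x 6 = 150 degrees
Difference: |132.5 - 150| = 17.5 degrees
The angle between the hands is 17.5 degrees

Final answer: 17.5 degrees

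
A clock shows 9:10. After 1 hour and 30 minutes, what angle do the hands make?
First find the time 1 hour and 30 minutes after 9:10.
Total minutes: 9 x 60 + 10 + 1 x 60 + 30 = 640.
640 mod 720 = 640 minutes = 10:40.
Now compute the angle at 10:40:
Hour hand: 10 x 30 + 40 x 0.5 = 320 degrees
Minute hand: 40 x 6 = 240 degrees
Difference: |320 - 240| = 80 degrees
The angle is 80 degrees

Final answer: 80 degrees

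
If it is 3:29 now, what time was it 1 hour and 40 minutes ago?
Starting time: 3:29 = 209 total minutes past 12:00
Subtracting: 1 hour and 40 minutes = 100 minutes
209 - 100 = 109 minutes
= 1 hour and 49 minutes past 12:00 = 1:49

Final answer: 1:49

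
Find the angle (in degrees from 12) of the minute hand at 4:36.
The minute hand moves 6 degrees per minute.
At 4:36: 36 x 6 = 216 degrees

Final answer: 216 degrees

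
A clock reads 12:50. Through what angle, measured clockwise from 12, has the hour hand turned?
The hour hand moves 30 degrees per hour and 0.5 degrees per minute.
At 12:50: (0) x 30 + 50 x 0.5 = 0 + 25 = 25 degrees

Final answer: 25 degrees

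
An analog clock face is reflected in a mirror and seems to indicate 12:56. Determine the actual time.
Reflection across the vertical (12-6) axis maps a hand at angle A degrees to (360 - A) degrees, which sends a reading of T minutes past 12:00 to (720 - T) minutes past 12:00.
Mirror reads 12:56 = 56 minutes past 12:00.
Actual time: (720 - 56) mod 720 = 664 minutes = 11:04.

Final answer: 11:04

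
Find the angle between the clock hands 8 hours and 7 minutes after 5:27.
First find the time 8 hours and 7 minutes after 5:27.
Total minutes: 5 x 60 + 27 + 8 x 60 + 7 = 814.
814 mod 720 = 94 minutes = 1:34.
Now compute the angle at 1:34:
Hour hand: 1 x 30 + 34 x 0.5 = 47 degrees
Minute hand: 34 x 6 = 204 degrees
Difference: |47 - 204| = 157 degrees
The angle is 157 degrees

Final answer: 157 degrees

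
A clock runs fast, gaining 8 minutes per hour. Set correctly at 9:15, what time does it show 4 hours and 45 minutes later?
For every 60 true minutes, the faulty clock advances 60 + 8 = 68 minutes.
True elapsed: 4 hours and 45 minutes = 285 minutes.
Faulty clock advances: 285 x 68/60 = 323 minutes (drift: 38 minutes ahead).
Shown time: 9:15 + 323 minutes = 2:38.

Final answer: 2:38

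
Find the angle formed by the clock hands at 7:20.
Hour hand position: 7 x 30 + 20 x 0.5 = 220 degrees
Minute hand position: 20 x 6 = 120 degrees
Difference: |220 - 120| = 100 degrees
The angle between the hands is 100 degrees

Final answer: 100 degrees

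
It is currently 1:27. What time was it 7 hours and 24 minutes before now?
Starting time: 1:27 = 87 total minutes past 12:00
Subtracting: 7 hours and 24 minutes = 444 minutes
87 - 444 = -357 (negative, add 12 hours = 720) = 363 minutes
= 6 hours and 3 minutes past 12:00 = 6:03

Final answer: 6:03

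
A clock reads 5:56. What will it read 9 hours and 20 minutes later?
Starting time: 5:56
Adding 20 minutes to 56 minutes: 56 + 20 = 76 minutes = 1 hour and 16 minutes
Adding 9 hours: 5 + 9 + 1 (carry) = 15 - 12 = 3
Final time: 3:16

Final answer: 3:16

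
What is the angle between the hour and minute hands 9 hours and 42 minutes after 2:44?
First find the time 9 hours and 42 minutes after 2:44.
Total minutes: 2 x 60 + 44 + 9 x 60 + 42 = 746.
746 mod 720 = 26 minutes = 12:26.
Now compute the angle at 12:26:
Hour hand: 0 x 30 + 26 x 0.5 = 13 degrees
Minute hand: 26 x 6 = 156 degrees
Difference: |13 - 156| = 143 degrees
The angle is 143 degrees

Final answer: 143 degrees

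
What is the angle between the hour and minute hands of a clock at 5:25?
Hour hand position: 5 x 30 + 25 x 0.5 = 162.5 degrees
Minute hand position: 25 x 6 = 150 degrees
Difference: |162.5 - 150| = 12.5 degrees
The angle between the hands is 12.5 degrees

Final answer: 12.5 degrees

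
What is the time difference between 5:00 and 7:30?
From 5:00 to 7:30:
(7 x 60 + 30) - (5 x 60 + 0) = 450 - 300 = 150 minutes
= 2 hours and 30 minutes

Final answer: 2 hours and 30 minutes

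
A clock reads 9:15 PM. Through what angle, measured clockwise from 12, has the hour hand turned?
The hour hand moves 30 degrees per hour and 0.5 degrees per minute.
At 9:15: (9) x 30 + 15 x 0.5 = 270 + 7.5 = 277.5 degrees

Final answer: 277.5 degrees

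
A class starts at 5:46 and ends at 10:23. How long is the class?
From 5:46 to 10:23:
(10 x 60 + 23) - (5 x 60 + 46) = 623 - 346 = 277 minutes
= 4 hours and 37 minutes

Final answer: 4 hours and 37 minutes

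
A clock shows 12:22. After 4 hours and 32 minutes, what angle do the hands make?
First find the time 4 hours and 32 minutes after 12:22.
Total minutes: 12 x 60 + 22 + 4 x 60 + 32 = 1014.
1014 mod 720 = 294 minutes = 4:54.
Now compute the angle at 4:54:
Hour hand: 4 x 30 + 54 x 0.5 = 147 degrees
Minute hand: 54 x 6 = 324 degrees
Difference: |147 - 324| = 177 degrees
The angle is 177 degrees

Final answer: 177 degrees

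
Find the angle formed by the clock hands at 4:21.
Hour hand position: 4 x 30 + 21 x 0.5 = 130.5 degrees
Minute hand position: 21 x 6 = 126 degrees
Difference: |130.5 - 126| = 4.5 degrees
The angle between the hands is 4.5 degrees

Final answer: 4.5 degrees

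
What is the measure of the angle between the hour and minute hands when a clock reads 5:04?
Hour hand position: 5 x 30 + 4 x 0.5 = 152 degrees
Minute hand position: 4 x 6 = 24 degrees
Difference: |152 - 24| = 128 degrees
The angle between the hands is 128 degrees

Final answer: 128 degrees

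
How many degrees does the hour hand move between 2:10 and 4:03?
The hour hand moves 0.5 degrees per minute.
Time elapsed: 4:03 - 2:10 = 113 minutes
Angular displacement: 113 x 0.5 = 56.5 degrees

Final answer: 56.5 degrees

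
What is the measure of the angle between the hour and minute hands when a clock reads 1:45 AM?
Hour hand position: 1 x 30 + 45 x 0.5 = 52.5 degrees
Minute hand position: 45 x 6 = 270 degrees
Difference: |52.5 - 270| = 217.5 degrees
Since 217.5 > 180, the smaller angle is 360 - 217.5 = 142.5 degrees

Final answer: 142.5 degrees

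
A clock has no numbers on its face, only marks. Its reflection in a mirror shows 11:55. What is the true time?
Reflection across the vertical (12-6) axis maps a hand at angle A degrees to (360 - A) degrees, which sends a reading of T minutes past 12:00 to (720 - T) minutes past 12:00.
Mirror reads 11:55 = 715 minutes past 12:00.
Actual time: (720 - 715) mod 720 = 5 minutes = 12:05.

Final answer: 12:05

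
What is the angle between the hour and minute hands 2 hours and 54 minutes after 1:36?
First find the time 2 hours and 54 minutes after 1:36.
Total minutes: 1 x 60 + 36 + 2 x 60 + 54 = 270.
270 mod 720 = 270 minutes = 4:30.
Now compute the angle at 4:30:
Hour hand: 4 x 30 + 30 x 0.5 = 135 degrees
Minute hand: 30 x 6 = 180 degrees
Difference: |135 - 180| = 45 degrees
The angle is 45 degrees

Final answer: 45 degrees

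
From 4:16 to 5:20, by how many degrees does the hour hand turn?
The hour hand moves 0.5 degrees per minute.
Time elapsed: 5:20 - 4:16 = 64 minutes
Angular displacement: 64 x 0.5 = 32 degrees

Final answer: 32 degrees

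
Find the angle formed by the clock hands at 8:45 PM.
Hour hand position: 8 x 30 + 45 x 0.5 = 262.5 degrees
Minute hand position: 45 x 6 = 270 degrees
Difference: |262.5 - 270| = 7.5 degrees
The angle between the hands is 7.5 degrees

Final answer: 7.5 degrees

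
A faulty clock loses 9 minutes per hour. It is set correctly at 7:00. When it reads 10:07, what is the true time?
For every 60 true minutes, the faulty clock advances 51 minutes, so 1 faulty-clock minute corresponds to 60/51 true minutes.
From 7:00 to 10:07 on the faulty dial is 187 minutes.
True elapsed: 187 x 60/51 = 220 minutes = 3 hours and 40 minutes.
True time: 7:00 + 3 hours and 40 minutes = 10:40.

Final answer: 10:40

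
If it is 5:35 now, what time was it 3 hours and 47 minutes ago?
Starting time: 5:35 = 335 total minutes past 12:00
Subtracting: 3 hours and 47 minutes = 227 minutes
335 - 227 = 108 minutes
= 1 hour and 48 minutes past 12:00 = 1:48

Final answer: 1:48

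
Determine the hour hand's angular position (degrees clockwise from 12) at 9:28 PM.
The hour hand moves 30 degrees per hour and 0.5 degrees per minute.
At 9:28: (9) x 30 + 28 x 0.5 = 270 + 14 = 284 degrees

Final answer: 284 degrees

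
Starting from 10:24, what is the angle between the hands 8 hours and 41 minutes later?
First find the time 8 hours and 41 minutes after 10:24.
Total minutes: 10 x 60 + 24 + 8 x 60 + 41 = 1145.
1145 mod 720 = 425 minutes = 7:05.
Now compute the angle at 7:05:
Hour hand: 7 x 30 + 5 x 0.5 = 212.5 degrees
Minute hand: 5 x 6 = 30 degrees
Difference: |212.5 - 30| = 182.5 degrees
Smaller angle: 360 - 182.5 = 177.5 degrees

Final answer: 177.5 degrees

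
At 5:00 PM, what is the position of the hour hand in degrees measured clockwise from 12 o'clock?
The hour hand moves 30 degrees per hour and 0.5 degrees per minute.
At 5:00: (5) x 30 + 0 x 0.5 = 150 + 0 = 150 degrees

Final answer: 150 degrees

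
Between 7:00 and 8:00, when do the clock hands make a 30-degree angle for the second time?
At t minutes past 7:00, the hour hand is at 30 x 7 + 0.5t degrees and the minute hand is at 6t degrees.
The smaller angle between them is 30 degrees when |30H - 5.5t| = 30 or |30H - 5.5t| = 330.
With H = 7, solve 30 x 7 - 5.5t = +/- target for each target:
  t = (30 x 7 - 30) / 5.5 = 32.73
  t = (30 x 7 + 30) / 5.5 = 43.64
  t = (30 x 7 - 330) / 5.5 = -21.82 (outside (0, 60))
  t = (30 x 7 + 330) / 5.5 = 98.18 (outside (0, 60))
Valid solutions in (0, 60): {32.73, 43.64} minutes.
The second occurrence is t = 43.64 minutes.
The hands form a 30-degree angle at 43.64 minutes past 7:00.

Final answer: 43.64 minutes past 7:00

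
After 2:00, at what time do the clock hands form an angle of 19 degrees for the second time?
At t minutes past 2:00, the hour hand is at 30 x 2 + 0.5t degrees and the minute hand is at 6t degrees.
The smaller angle between them is 19 degrees when |30H - 5.5t| = 19 or |30H - 5.5t| = 341.
With H = 2, solve 30 x 2 - 5.5t = +/- target for each target:
  t = (30 x 2 - 19) / 5.5 = 7.45
  t = (30 x 2 + 19) / 5.5 = 14.36
  t = (30 x 2 - 341) / 5.5 = -51.09 (outside (0, 60))
  t = (30 x 2 + 341) / 5.5 = 72.91 (outside (0, 60))
Valid solutions in (0, 60): {7.45, 14.36} minutes.
The second occurrence is t = 14.36 minutes.
The hands form a 19-degree angle at 14.36 minutes past 2:00.

Final answer: 14.36 minutes past 2:00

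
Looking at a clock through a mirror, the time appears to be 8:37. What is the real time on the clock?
Reflection across the vertical (12-6) axis maps a hand at angle A degrees to (360 - A) degrees, which sends a reading of T minutes past 12:00 to (720 - T) minutes past 12:00.
Mirror reads 8:37 = 517 minutes past 12:00.
Actual time: (720 - 517) mod 720 = 203 minutes = 3:23.

Final answer: 3:23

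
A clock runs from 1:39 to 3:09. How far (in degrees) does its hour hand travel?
The hour hand moves 0.5 degrees per minute.
Time elapsed: 3:09 - 1:39 = 90 minutes
Angular displacement: 90 x 0.5 = 45 degrees

Final answer: 45 degrees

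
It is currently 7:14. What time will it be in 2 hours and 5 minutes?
Starting time: 7:14
Adding 5 minutes to 14 minutes: 14 + 5 = 19 minutes
Adding 2 hours: 7 + 2 = 9
Final time: 9:19

Final answer: 9:19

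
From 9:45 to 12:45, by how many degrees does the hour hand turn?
The hour hand moves 0.5 degrees per minute.
Time elapsed: 12:45 - 9:45 = 180 minutes
Angular displacement: 180 x 0.5 = 90 degrees

Final answer: 90 degrees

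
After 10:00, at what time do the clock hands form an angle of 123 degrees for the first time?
At t minutes past 10:00, the hour hand is at 30 x 10 + 0.5t degrees and the minute hand is at 6t degrees.
The smaller angle between them is 123 degrees when |30H - 5.5t| = 123 or |30H - 5.5t| = 237.
With H = 10, solve 30 x 10 - 5.5t = +/- target for each target:
  t = (30 x 10 - 123) / 5.5 = 32.18
  t = (30 x 10 + 123) / 5.5 = 76.91 (outside (0, 60))
  t = (30 x 10 - 237) / 5.5 = 11.45
  t = (30 x 10 + 237) / 5.5 = 97.64 (outside (0, 60))
Valid solutions in (0, 60): {11.45, 32.18} minutes.
The first occurrence is t = 11.45 minutes.
The hands form a 123-degree angle at 11.45 minutes past 10:00.

Final answer: 11.45 minutes past 10:00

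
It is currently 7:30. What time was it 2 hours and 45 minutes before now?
Starting time: 7:30 = 450 total minutes past 12:00
Subtracting: 2 hours and 45 minutes = 165 minutes
450 - 165 = 285 minutes
= 4 hours and 45 minutes past 12:00 = 4:45

Final answer: 4:45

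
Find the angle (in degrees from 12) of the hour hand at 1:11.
The hour hand moves 30 degrees per hour and 0.5 degrees per minute.
At 1:11: (1) x 30 + 11 x 0.5 = 30 + 5.5 = 35.5 degrees

Final answer: 35.5 degrees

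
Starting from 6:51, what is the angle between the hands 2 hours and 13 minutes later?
First find the time 2 hours and 13 minutes after 6:51.
Total minutes: 6 x 60 + 51 + 2 x 60 + 13 = 544.
544 mod 720 = 544 minutes = 9:04.
Now compute the angle at 9:04:
Hour hand: 9 x 30 + 4 x 0.5 = 272 degrees
Minute hand: 4 x 6 = 24 degrees
Difference: |272 - 24| = 248 degrees
Smaller angle: 360 - 248 = 112 degrees

Final answer: 112 degrees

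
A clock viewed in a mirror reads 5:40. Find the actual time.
Reflection across the vertical (12-6) axis maps a hand at angle A degrees to (360 - A) degrees, which sends a reading of T minutes past 12:00 to (720 - T) minutes past 12:00.
Mirror reads 5:40 = 340 minutes past 12:00.
Actual time: (720 - 340) mod 720 = 380 minutes = 6:20.

Final answer: 6:20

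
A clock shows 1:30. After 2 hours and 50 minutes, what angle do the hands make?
First find the time 2 hours and 50 minutes after 1:30.
Total minutes: 1 x 60 + 30 + 2 x 60 + 50 = 260.
260 mod 720 = 260 minutes = 4:20.
Now compute the angle at 4:20:
Hour hand: 4 x 30 + 20 x 0.5 = 130 degrees
Minute hand: 20 x 6 = 120 degrees
Difference: |130 - 120| = 10 degrees
The angle is 10 degrees

Final answer: 10 degrees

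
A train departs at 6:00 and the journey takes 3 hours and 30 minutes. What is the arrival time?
Starting time: 6:00
Adding 30 minutes to 0 minutes: 0 + 30 = 30 minutes
Adding 3 hours: 6 + 3 = 9
Final time: 9:30

Final answer: 9:30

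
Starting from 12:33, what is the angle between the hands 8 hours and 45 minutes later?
First find the time 8 hours and 45 minutes after 12:33.
Total minutes: 12 x 60 + 33 + 8 x 60 + 45 = 1278.
1278 mod 720 = 558 minutes = 9:18.
Now compute the angle at 9:18:
Hour hand: 9 x 30 + 18 x 0.5 = 279 degrees
Minute hand: 18 x 6 = 108 degrees
Difference: |279 - 108| = 171 degrees
The angle is 171 degrees

Final answer: 171 degrees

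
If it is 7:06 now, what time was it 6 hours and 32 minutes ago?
Starting time: 7:06 = 426 total minutes past 12:00
Subtracting: 6 hours and 32 minutes = 392 minutes
426 - 392 = 34 minutes
= 34 minutes past 12:00 = 12:34

Final answer: 12:34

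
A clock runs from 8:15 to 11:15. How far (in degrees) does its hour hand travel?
The hour hand moves 0.5 degrees per minute.
Time elapsed: 11:15 - 8:15 = 180 minutes
Angular displacement: 180 x 0.5 = 90 degrees

Final answer: 90 degrees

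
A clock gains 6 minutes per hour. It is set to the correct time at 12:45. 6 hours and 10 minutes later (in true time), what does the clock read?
For every 60 true minutes, the faulty clock advances 60 + 6 = 66 minutes.
True elapsed: 6 hours and 10 minutes = 370 minutes.
Faulty clock advances: 370 x 66/60 = 407 minutes (drift: 37 minutes ahead).
Shown time: 12:45 + 407 minutes = 7:32.

Final answer: 7:32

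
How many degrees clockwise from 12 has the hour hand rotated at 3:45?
The hour hand moves 30 degrees per hour and 0.5 degrees per minute.
At 3:45: (3) x 30 + 45 x 0.5 = 90 + 22.5 = 112.5 degrees

Final answer: 112.5 degrees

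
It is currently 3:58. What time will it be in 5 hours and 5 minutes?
Starting time: 3:58
Adding 5 minutes to 58 minutes: 58 + 5 = 63 minutes = 1 hour and 3 minutes
Adding 5 hours: 3 + 5 + 1 (carry) = 9
Final time: 9:03

Final answer: 9:03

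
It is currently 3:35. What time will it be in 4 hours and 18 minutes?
Starting time: 3:35
Adding 18 minutes to 35 minutes: 35 + 18 = 53 minutes
Adding 4 hours: 3 + 4 = 7
Final time: 7:53

Final answer: 7:53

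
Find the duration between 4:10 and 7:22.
From 4:10 to 7:22:
(7 x 60 + 22) - (4 x 60 + 10) = 442 - 250 = 192 minutes
= 3 hours and 12 minutes

Final answer: 3 hours and 12 minutes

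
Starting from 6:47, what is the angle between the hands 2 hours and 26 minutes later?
First find the time 2 hours and 26 minutes after 6:47.
Total minutes: 6 x 60 + 47 + 2 x 60 + 26 = 553.
553 mod 720 = 553 minutes = 9:13.
Now compute the angle at 9:13:
Hour hand: 9 x 30 + 13 x 0.5 = 276.5 degrees
Minute hand: 13 x 6 = 78 degrees
Difference: |276.5 - 78| = 198.5 degrees
Smaller angle: 360 - 198.5 = 161.5 degrees

Final answer: 161.5 degrees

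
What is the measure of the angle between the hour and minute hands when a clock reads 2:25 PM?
Hour hand position: 2 x 30 + 25 x 0.5 = 72.5 degrees
Minute hand position: 25 x 6 = 150 degrees
Difference: |72.5 - 150| = 77.5 degrees
The angle between the hands is 77.5 degrees

Final answer: 77.5 degrees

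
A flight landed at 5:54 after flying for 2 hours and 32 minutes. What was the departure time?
Starting time: 5:54 = 354 total minutes past 12:00
Subtracting: 2 hours and 32 minutes = 152 minutes
354 - 152 = 202 minutes
= 3 hours and 22 minutes past 12:00 = 3:22

Final answer: 3:22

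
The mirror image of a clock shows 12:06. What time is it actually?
Reflection across the vertical (12-6) axis maps a hand at angle A degrees to (360 - A) degrees, which sends a reading of T minutes past 12:00 to (720 - T) minutes past 12:00.
Mirror reads 12:06 = 6 minutes past 12:00.
Actual time: (720 - 6) mod 720 = 714 minutes = 11:54.

Final answer: 11:54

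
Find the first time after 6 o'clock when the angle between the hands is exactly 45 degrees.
At t minutes past 6:00, the hour hand is at 30 x 6 + 0.5t degrees and the minute hand is at 6t degrees.
The smaller angle between them is 45 degrees when |30H - 5.5t| = 45 or |30H - 5.5t| = 315.
With H = 6, solve 30 x 6 - 5.5t = +/- target for each target:
  t = (30 x 6 - 45) / 5.5 = 24.55
  t = (30 x 6 + 45) / 5.5 = 40.91
  t = (30 x 6 - 315) / 5.5 = -24.55 (outside (0, 60))
  t = (30 x 6 + 315) / 5.5 = 90 (outside (0, 60))
Valid solutions in (0, 60): {24.55, 40.91} minutes.
The first occurrence is t = 24.55 minutes.
The hands form a 45-degree angle at 24.55 minutes past 6:00.

Final answer: 24.55 minutes past 6:00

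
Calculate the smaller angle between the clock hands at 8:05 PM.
Hour hand position: 8 x 30 + 5 x 0.5 = 242.5 degrees
Minute hand position: 5 x 6 = 30 degrees
Difference: |242.5 - 30| = 212.5 degrees
Since 212.5 > 180, the smaller angle is 360 - 212.5 = 147.5 degrees

Final answer: 147.5 degrees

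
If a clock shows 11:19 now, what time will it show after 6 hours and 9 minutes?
Starting time: 11:19
Adding 9 minutes to 19 minutes: 19 + 9 = 28 minutes
Adding 6 hours: 11 + 6 = 17 - 12 = 5
Final time: 5:28

Final answer: 5:28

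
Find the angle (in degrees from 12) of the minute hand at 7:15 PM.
The minute hand moves 6 degrees per minute.
At 7:15: 15 x 6 = 90 degrees

Final answer: 90 degrees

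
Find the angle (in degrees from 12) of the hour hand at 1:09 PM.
The hour hand moves 30 degrees per hour and 0.5 degrees per minute.
At 1:09: (1) x 30 + 9 x 0.5 = 30 + 4.5 = 34.5 degrees

Final answer: 34.5 degrees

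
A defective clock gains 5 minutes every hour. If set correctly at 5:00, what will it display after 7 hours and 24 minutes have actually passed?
For every 60 true minutes, the faulty clock advances 60 + 5 = 65 minutes.
True elapsed: 7 hours and 24 minutes = 444 minutes.
Faulty clock advances: 444 x 65/60 = 481 minutes (drift: 37 minutes ahead).
Shown time: 5:00 + 481 minutes = 1:01.

Final answer: 1:01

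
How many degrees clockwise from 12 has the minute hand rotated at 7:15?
The minute hand moves 6 degrees per minute.
At 7:15: 15 x 6 = 90 degrees

Final answer: 90 degrees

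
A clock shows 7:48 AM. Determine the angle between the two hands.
Hour hand position: 7 x 30 + 48 x 0.5 = 234 degrees
Minute hand position: 48 x 6 = 288 degrees
Difference: |234 - 288| = 54 degrees
The angle between the hands is 54 degrees

Final answer: 54 degrees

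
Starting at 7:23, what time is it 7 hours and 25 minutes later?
Starting time: 7:23
Adding 25 minutes to 23 minutes: 23 + 25 = 48 minutes
Adding 7 hours: 7 + 7 = 14 - 12 = 2
Final time: 2:48

Final answer: 2:48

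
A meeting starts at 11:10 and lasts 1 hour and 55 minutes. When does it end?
Starting time: 11:10
Adding 55 minutes to 10 minutes: 10 + 55 = 65 minutes = 1 hour and 5 minutes
Adding 1 hour: 11 + 1 + 1 (carry) = 13 - 12 = 1
Final time: 1:05

Final answer: 1:05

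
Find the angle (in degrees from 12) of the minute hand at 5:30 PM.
The minute hand moves 6 degrees per minute.
At 5:30: 30 x 6 = 180 degrees

Final answer: 180 degrees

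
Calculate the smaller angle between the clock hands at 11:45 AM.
Hour hand position: 11 x 30 + 45 x 0.5 = 352.5 degrees
Minute hand position: 45 x 6 = 270 degrees
Difference: |352.5 - 270| = 82.5 degrees
The angle between the hands is 82.5 degrees

Final answer: 82.5 degrees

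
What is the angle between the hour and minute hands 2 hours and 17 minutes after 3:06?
First find the time 2 hours and 17 minutes after 3:06.
Total minutes: 3 x 60 + 6 + 2 x 60 + 17 = 323.
323 mod 720 = 323 minutes = 5:23.
Now compute the angle at 5:23:
Hour hand: 5 x 30 + 23 x 0.5 = 161.5 degrees
Minute hand: 23 x 6 = 138 degrees
Difference: |161.5 - 138| = 23.5 degrees
The angle is 23.5 degrees

Final answer: 23.5 degrees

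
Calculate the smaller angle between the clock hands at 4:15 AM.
Hour hand position: 4 x 30 + 15 x 0.5 = 127.5 degrees
Minute hand position: 15 x 6 = 90 degrees
Difference: |127.5 - 90| = 37.5 degrees
The angle between the hands is 37.5 degrees

Final answer: 37.5 degrees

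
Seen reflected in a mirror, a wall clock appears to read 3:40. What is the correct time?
Reflection across the vertical (12-6) axis maps a hand at angle A degrees to (360 - A) degrees, which sends a reading of T minutes past 12:00 to (720 - T) minutes past 12:00.
Mirror reads 3:40 = 220 minutes past 12:00.
Actual time: (720 - 220) mod 720 = 500 minutes = 8:20.

Final answer: 8:20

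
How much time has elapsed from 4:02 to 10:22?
From 4:02 to 10:22:
(10 x 60 + 22) - (4 x 60 + 2) = 622 - 242 = 380 minutes
= 6 hours and 20 minutes

Final answer: 6 hours and 20 minutes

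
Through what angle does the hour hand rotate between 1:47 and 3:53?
The hour hand moves 0.5 degrees per minute.
Time elapsed: 3:53 - 1:47 = 126 minutes
Angular displacement: 126 x 0.5 = 63 degrees

Final answer: 63 degrees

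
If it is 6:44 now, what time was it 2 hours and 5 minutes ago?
Starting time: 6:44 = 404 total minutes past 12:00
Subtracting: 2 hours and 5 minutes = 125 minutes
404 - 125 = 279 minutes
= 4 hours and 39 minutes past 12:00 = 4:39

Final answer: 4:39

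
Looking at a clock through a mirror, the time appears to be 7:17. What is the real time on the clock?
Reflection across the vertical (12-6) axis maps a hand at angle A degrees to (360 - A) degrees, which sends a reading of T minutes past 12:00 to (720 - T) minutes past 12:00.
Mirror reads 7:17 = 437 minutes past 12:00.
Actual time: (720 - 437) mod 720 = 283 minutes = 4:43.

Final answer: 4:43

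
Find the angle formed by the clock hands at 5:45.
Hour hand position: 5 x 30 + 45 x 0.5 = 172.5 degrees
Minute hand position: 45 x 6 = 270 degrees
Difference: |172.5 - 270| = 97.5 degrees
The angle between the hands is 97.5 degrees

Final answer: 97.5 degrees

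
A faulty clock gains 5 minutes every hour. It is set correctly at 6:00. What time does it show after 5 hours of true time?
For every 60 true minutes, the faulty clock advances 60 + 5 = 65 minutes.
True elapsed: 5 hours = 300 minutes.
Faulty clock advances: 300 x 65/60 = 325 minutes (drift: 25 minutes ahead).
Shown time: 6:00 + 325 minutes = 11:25.

Final answer: 11:25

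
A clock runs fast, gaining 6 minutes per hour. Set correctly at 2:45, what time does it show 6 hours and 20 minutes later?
For every 60 true minutes, the faulty clock advances 60 + 6 = 66 minutes.
True elapsed: 6 hours and 20 minutes = 380 minutes.
Faulty clock advances: 380 x 66/60 = 418 minutes (drift: 38 minutes ahead).
Shown time: 2:45 + 418 minutes = 9:43.

Final answer: 9:43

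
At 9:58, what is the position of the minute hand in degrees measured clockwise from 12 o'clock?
The minute hand moves 6 degrees per minute.
At 9:58: 58 x 6 = 348 degrees

Final answer: 348 degrees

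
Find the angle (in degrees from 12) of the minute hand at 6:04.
The minute hand moves 6 degrees per minute.
At 6:04: 4 x 6 = 24 degrees

Final answer: 24 degrees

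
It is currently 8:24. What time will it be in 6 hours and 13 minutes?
Starting time: 8:24
Adding 13 minutes to 24 minutes: 24 + 13 = 37 minutes
Adding 6 hours: 8 + 6 = 14 - 12 = 2
Final time: 2:37

Final answer: 2:37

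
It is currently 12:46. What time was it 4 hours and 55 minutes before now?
Starting time: 12:46 = 46 total minutes past 12:00
Subtracting: 4 hours and 55 minutes = 295 minutes
46 - 295 = -249 (negative, add 12 hours = 720) = 471 minutes
= 7 hours and 51 minutes past 12:00 = 7:51

Final answer: 7:51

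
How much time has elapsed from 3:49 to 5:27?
From 3:49 to 5:27:
(5 x 60 + 27) - (3 x 60 + 49) = 327 - 229 = 98 minutes
= 1 hour and 38 minutes

Final answer: 1 hour and 38 minutes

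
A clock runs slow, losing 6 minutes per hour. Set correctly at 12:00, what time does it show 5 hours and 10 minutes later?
For every 60 true minutes, the faulty clock advances 60 - 6 = 54 minutes.
True elapsed: 5 hours and 10 minutes = 310 minutes.
Faulty clock advances: 310 x 54/60 = 279 minutes (drift: 31 minutes behind).
Shown time: 12:00 + 279 minutes = 4:39.

Final answer: 4:39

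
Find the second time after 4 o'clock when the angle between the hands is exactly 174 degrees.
At t minutes past 4:00, the hour hand is at 30 x 4 + 0.5t degrees and the minute hand is at 6t degrees.
The smaller angle between them is 174 degrees when |30H - 5.5t| = 174 or |30H - 5.5t| = 186.
With H = 4, solve 30 x 4 - 5.5t = +/- target for each target:
  t = (30 x 4 - 174) / 5.5 = -9.82 (outside (0, 60))
  t = (30 x 4 + 174) / 5.5 = 53.45
  t = (30 x 4 - 186) / 5.5 = -12 (outside (0, 60))
  t = (30 x 4 + 186) / 5.5 = 55.64
Valid solutions in (0, 60): {53.45, 55.64} minutes.
The second occurrence is t = 55.64 minutes.
The hands form a 174-degree angle at 55.64 minutes past 4:00.

Final answer: 55.64 minutes past 4:00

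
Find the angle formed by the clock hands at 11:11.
Hour hand position: 11 x 30 + 11 x 0.5 = 335.5 degrees
Minute hand position: 11 x 6 = 66 degrees
Difference: |335.5 - 66| = 269.5 degrees
Since 269.5 > 180, the smaller angle is 360 - 269.5 = 90.5 degrees

Final answer: 90.5 degrees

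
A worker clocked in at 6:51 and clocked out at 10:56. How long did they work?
From 6:51 to 10:56:
(10 x 60 + 56) - (6 x 60 + 51) = 656 - 411 = 245 minutes
= 4 hours and 5 minutes

Final answer: 4 hours and 5 minutes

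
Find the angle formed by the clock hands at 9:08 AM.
Hour hand position: 9 x 30 + 8 x 0.5 = 274 degrees
Minute hand position: 8 x 6 = 48 degrees
Difference: |274 - 48| = 226 degrees
Since 226 > 180, the smaller angle is 360 - 226 = 134 degrees

Final answer: 134 degrees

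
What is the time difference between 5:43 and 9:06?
From 5:43 to 9:06:
(9 x 60 + 6) - (5 x 60 + 43) = 546 - 343 = 203 minutes
= 3 hours and 23 minutes

Final answer: 3 hours and 23 minutes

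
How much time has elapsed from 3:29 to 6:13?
From 3:29 to 6:13:
(6 x 60 + 13) - (3 x 60 + 29) = 373 - 209 = 164 minutes
= 2 hours and 44 minutes

Final answer: 2 hours and 44 minutes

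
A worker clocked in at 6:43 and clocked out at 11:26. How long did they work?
From 6:43 to 11:26:
(11 x 60 + 26) - (6 x 60 + 43) = 686 - 403 = 283 minutes
= 4 hours and 43 minutes

Final answer: 4 hours and 43 minutes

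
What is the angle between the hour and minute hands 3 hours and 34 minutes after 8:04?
First find the time 3 hours and 34 minutes after 8:04.
Total minutes: 8 x 60 + 4 + 3 x 60 + 34 = 698.
698 mod 720 = 698 minutes = 11:38.
Now compute the angle at 11:38:
Hour hand: 11 x 30 + 38 x 0.5 = 349 degrees
Minute hand: 38 x 6 = 228 degrees
Difference: |349 - 228| = 121 degrees
The angle is 121 degrees

Final answer: 121 degrees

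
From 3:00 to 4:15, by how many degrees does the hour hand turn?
The hour hand moves 0.5 degrees per minute.
Time elapsed: 4:15 - 3:00 = 75 minutes
Angular displacement: 75 x 0.5 = 37.5 degrees

Final answer: 37.5 degrees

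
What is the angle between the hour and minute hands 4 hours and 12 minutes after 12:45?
First find the time 4 hours and 12 minutes after 12:45.
Total minutes: 12 x 60 + 45 + 4 x 60 + 12 = 1017.
1017 mod 720 = 297 minutes = 4:57.
Now compute the angle at 4:57:
Hour hand: 4 x 30 + 57 x 0.5 = 148.5 degrees
Minute hand: 57 x 6 = 342 degrees
Difference: |148.5 - 342| = 193.5 degrees
Smaller angle: 360 - 193.5 = 166.5 degrees

Final answer: 166.5 degrees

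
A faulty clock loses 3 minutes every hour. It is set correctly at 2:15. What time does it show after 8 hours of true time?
For every 60 true minutes, the faulty clock advances 60 - 3 = 57 minutes.
True elapsed: 8 hours = 480 minutes.
Faulty clock advances: 480 x 57/60 = 456 minutes (drift: 24 minutes behind).
Shown time: 2:15 + 456 minutes = 9:51.

Final answer: 9:51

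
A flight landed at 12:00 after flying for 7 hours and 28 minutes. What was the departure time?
Starting time: 12:00 = 0 total minutes past 12:00
Subtracting: 7 hours and 28 minutes = 448 minutes
0 - 448 = -448 (negative, add 12 hours = 720) = 272 minutes
= 4 hours and 32 minutes past 12:00 = 4:32

Final answer: 4:32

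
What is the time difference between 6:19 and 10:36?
From 6:19 to 10:36:
(10 x 60 + 36) - (6 x 60 + 19) = 636 - 379 = 257 minutes
= 4 hours and 17 minutes

Final answer: 4 hours and 17 minutes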